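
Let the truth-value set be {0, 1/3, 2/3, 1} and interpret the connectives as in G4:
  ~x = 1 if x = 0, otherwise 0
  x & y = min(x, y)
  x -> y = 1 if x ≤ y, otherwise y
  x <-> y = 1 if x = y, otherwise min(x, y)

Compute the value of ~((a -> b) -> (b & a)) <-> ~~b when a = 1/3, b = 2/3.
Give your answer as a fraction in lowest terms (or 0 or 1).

0

a -> b = 1/3 -> 2/3 = 1
b & a = 2/3 & 1/3 = 1/3
(a -> b) -> (b & a) = 1 -> 1/3 = 1/3
~((a -> b) -> (b & a)) = ~1/3 = 0
~b = ~2/3 = 0
~~b = ~0 = 1
~((a -> b) -> (b & a)) <-> ~~b = 0 <-> 1 = 0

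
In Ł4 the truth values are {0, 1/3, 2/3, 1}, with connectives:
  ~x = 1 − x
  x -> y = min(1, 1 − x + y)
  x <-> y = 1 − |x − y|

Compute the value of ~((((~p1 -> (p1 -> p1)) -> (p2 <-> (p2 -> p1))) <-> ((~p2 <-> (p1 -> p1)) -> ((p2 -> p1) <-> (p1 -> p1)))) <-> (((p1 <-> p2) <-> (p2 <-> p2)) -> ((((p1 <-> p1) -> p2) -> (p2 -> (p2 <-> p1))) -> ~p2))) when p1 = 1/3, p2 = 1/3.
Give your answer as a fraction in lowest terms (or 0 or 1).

1/3

~p1 = ~1/3 = 2/3
p1 -> p1 = 1/3 -> 1/3 = 1
~p1 -> (p1 -> p1) = 2/3 -> 1 = 1
p2 -> p1 = 1/3 -> 1/3 = 1
p2 <-> (p2 -> p1) = 1/3 <-> 1 = 1/3
(~p1 -> (p1 -> p1)) -> (p2 <-> (p2 -> p1)) = 1 -> 1/3 = 1/3
~p2 = ~1/3 = 2/3
p1 -> p1 = 1/3 -> 1/3 = 1
~p2 <-> (p1 -> p1) = 2/3 <-> 1 = 2/3
p2 -> p1 = 1/3 -> 1/3 = 1
p1 -> p1 = 1/3 -> 1/3 = 1
(p2 -> p1) <-> (p1 -> p1) = 1 <-> 1 = 1
(~p2 <-> (p1 -> p1)) -> ((p2 -> p1) <-> (p1 -> p1)) = 2/3 -> 1 = 1
((~p1 -> (p1 -> p1)) -> (p2 <-> (p2 -> p1))) <-> ((~p2 <-> (p1 -> p1)) -> ((p2 -> p1) <-> (p1 -> p1))) = 1/3 <-> 1 = 1/3
p1 <-> p2 = 1/3 <-> 1/3 = 1
p2 <-> p2 = 1/3 <-> 1/3 = 1
(p1 <-> p2) <-> (p2 <-> p2) = 1 <-> 1 = 1
p1 <-> p1 = 1/3 <-> 1/3 = 1
(p1 <-> p1) -> p2 = 1 -> 1/3 = 1/3
p2 <-> p1 = 1/3 <-> 1/3 = 1
p2 -> (p2 <-> p1) = 1/3 -> 1 = 1
((p1 <-> p1) -> p2) -> (p2 -> (p2 <-> p1)) = 1/3 -> 1 = 1
~p2 = ~1/3 = 2/3
(((p1 <-> p1) -> p2) -> (p2 -> (p2 <-> p1))) -> ~p2 = 1 -> 2/3 = 2/3
((p1 <-> p2) <-> (p2 <-> p2)) -> ((((p1 <-> p1) -> p2) -> (p2 -> (p2 <-> p1))) -> ~p2) = 1 -> 2/3 = 2/3
(((~p1 -> (p1 -> p1)) -> (p2 <-> (p2 -> p1))) <-> ((~p2 <-> (p1 -> p1)) -> ((p2 -> p1) <-> (p1 -> p1)))) <-> (((p1 <-> p2) <-> (p2 <-> p2)) -> ((((p1 <-> p1) -> p2) -> (p2 -> (p2 <-> p1))) -> ~p2)) = 1/3 <-> 2/3 = 2/3
~((((~p1 -> (p1 -> p1)) -> (p2 <-> (p2 -> p1))) <-> ((~p2 <-> (p1 -> p1)) -> ((p2 -> p1) <-> (p1 -> p1)))) <-> (((p1 <-> p2) <-> (p2 <-> p2)) -> ((((p1 <-> p1) -> p2) -> (p2 -> (p2 <-> p1))) -> ~p2))) = ~2/3 = 1/3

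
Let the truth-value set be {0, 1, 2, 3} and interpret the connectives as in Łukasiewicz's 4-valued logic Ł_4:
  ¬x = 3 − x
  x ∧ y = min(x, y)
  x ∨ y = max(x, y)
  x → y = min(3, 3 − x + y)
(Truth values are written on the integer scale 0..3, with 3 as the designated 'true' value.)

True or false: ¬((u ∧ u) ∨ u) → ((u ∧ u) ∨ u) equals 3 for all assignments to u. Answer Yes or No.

No

Counterexample: take u = 0.
u ∧ u = 0 ∧ 0 = 0
(u ∧ u) ∨ u = 0 ∨ 0 = 0
¬((u ∧ u) ∨ u) = ¬0 = 3
u ∧ u = 0 ∧ 0 = 0
(u ∧ u) ∨ u = 0 ∨ 0 = 0
¬((u ∧ u) ∨ u) → ((u ∧ u) ∨ u) = 3 → 0 = 0
This gives 0 ≠ 3.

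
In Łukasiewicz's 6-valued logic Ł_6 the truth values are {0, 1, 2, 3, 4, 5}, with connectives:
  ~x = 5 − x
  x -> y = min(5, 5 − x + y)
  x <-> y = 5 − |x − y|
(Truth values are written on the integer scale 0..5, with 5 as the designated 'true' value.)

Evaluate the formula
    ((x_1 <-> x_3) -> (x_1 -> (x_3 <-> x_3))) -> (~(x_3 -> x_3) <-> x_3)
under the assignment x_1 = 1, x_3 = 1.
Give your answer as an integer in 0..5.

x_1 <-> x_3 = 1 <-> 1 = 5
x_3 <-> x_3 = 1 <-> 1 = 5
x_1 -> (x_3 <-> x_3) = 1 -> 5 = 5
(x_1 <-> x_3) -> (x_1 -> (x_3 <-> x_3)) = 5 -> 5 = 5
x_3 -> x_3 = 1 -> 1 = 5
~(x_3 -> x_3) = ~5 = 0
~(x_3 -> x_3) <-> x_3 = 0 <-> 1 = 4
((x_1 <-> x_3) -> (x_1 -> (x_3 <-> x_3))) -> (~(x_3 -> x_3) <-> x_3) = 5 -> 4 = 4

4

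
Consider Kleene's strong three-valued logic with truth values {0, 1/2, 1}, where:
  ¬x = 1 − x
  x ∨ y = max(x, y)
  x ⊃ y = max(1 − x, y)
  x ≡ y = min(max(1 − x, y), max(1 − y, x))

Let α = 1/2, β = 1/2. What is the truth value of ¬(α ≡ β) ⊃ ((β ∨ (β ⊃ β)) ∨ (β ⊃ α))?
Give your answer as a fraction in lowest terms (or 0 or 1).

1/2

α ≡ β = 1/2 ≡ 1/2 = 1/2
¬(α ≡ β) = ¬1/2 = 1/2
β ⊃ β = 1/2 ⊃ 1/2 = 1/2
β ∨ (β ⊃ β) = 1/2 ∨ 1/2 = 1/2
β ⊃ α = 1/2 ⊃ 1/2 = 1/2
(β ∨ (β ⊃ β)) ∨ (β ⊃ α) = 1/2 ∨ 1/2 = 1/2
¬(α ≡ β) ⊃ ((β ∨ (β ⊃ β)) ∨ (β ⊃ α)) = 1/2 ⊃ 1/2 = 1/2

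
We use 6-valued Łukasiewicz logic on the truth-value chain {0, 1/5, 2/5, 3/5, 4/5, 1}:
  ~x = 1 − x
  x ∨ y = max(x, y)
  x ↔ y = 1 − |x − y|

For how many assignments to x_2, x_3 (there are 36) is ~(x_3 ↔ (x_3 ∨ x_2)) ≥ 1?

1

value 1: 1 assignment (counts)
value 4/5: 2 assignments
value 3/5: 3 assignments
value 2/5: 4 assignments
value 1/5: 5 assignments
value 0: 21 assignments
So 1 of the 36 assignments meets the threshold.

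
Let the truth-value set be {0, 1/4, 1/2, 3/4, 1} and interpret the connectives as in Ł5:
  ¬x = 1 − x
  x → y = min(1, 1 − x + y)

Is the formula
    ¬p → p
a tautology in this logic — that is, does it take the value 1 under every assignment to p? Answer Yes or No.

No

Counterexample: take p = 0.
¬p = ¬0 = 1
¬p → p = 1 → 0 = 0
This gives 0 ≠ 1.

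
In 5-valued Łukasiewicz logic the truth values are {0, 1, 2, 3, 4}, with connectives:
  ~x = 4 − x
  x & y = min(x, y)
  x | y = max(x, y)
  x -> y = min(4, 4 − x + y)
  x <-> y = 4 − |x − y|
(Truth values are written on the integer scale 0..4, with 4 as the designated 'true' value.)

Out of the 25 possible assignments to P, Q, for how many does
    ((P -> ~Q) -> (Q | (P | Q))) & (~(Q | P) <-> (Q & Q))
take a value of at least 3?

5

value 4: 1 assignment (counts)
value 3: 4 assignments (counts)
value 2: 10 assignments
value 1: 4 assignments
value 0: 6 assignments
So 5 of the 25 assignments meet the threshold.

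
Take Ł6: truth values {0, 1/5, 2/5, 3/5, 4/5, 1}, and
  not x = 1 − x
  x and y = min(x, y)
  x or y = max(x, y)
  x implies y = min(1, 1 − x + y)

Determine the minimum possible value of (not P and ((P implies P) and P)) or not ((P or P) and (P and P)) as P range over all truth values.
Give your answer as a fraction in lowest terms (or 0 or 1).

Take P = 1:
not P = not 1 = 0
P implies P = 1 implies 1 = 1
(P implies P) and P = 1 and 1 = 1
not P and ((P implies P) and P) = 0 and 1 = 0
P or P = 1 or 1 = 1
P and P = 1 and 1 = 1
(P or P) and (P and P) = 1 and 1 = 1
not ((P or P) and (P and P)) = not 1 = 0
(not P and ((P implies P) and P)) or not ((P or P) and (P and P)) = 0 or 0 = 0
No assignment yields a value below 0, so this is the minimum.

0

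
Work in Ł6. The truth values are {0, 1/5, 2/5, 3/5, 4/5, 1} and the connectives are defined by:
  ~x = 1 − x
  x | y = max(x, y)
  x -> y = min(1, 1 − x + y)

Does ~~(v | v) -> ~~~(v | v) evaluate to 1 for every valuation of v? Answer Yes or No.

Counterexample: take v = 3/5.
v | v = 3/5 | 3/5 = 3/5
~(v | v) = ~3/5 = 2/5
~~(v | v) = ~2/5 = 3/5
~~(v | v) = ~2/5 = 3/5
~~~(v | v) = ~3/5 = 2/5
~~(v | v) -> ~~~(v | v) = 3/5 -> 2/5 = 4/5
This gives 4/5 ≠ 1.

No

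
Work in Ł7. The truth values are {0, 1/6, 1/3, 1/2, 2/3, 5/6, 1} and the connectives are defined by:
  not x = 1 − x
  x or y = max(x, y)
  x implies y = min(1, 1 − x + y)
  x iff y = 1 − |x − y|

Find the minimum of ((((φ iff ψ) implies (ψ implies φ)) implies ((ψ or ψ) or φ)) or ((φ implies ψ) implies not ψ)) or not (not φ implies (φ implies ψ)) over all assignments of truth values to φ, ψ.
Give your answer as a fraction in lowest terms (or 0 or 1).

Take φ = 0, ψ = 1/2:
φ iff ψ = 0 iff 1/2 = 1/2
ψ implies φ = 1/2 implies 0 = 1/2
(φ iff ψ) implies (ψ implies φ) = 1/2 implies 1/2 = 1
ψ or ψ = 1/2 or 1/2 = 1/2
(ψ or ψ) or φ = 1/2 or 0 = 1/2
((φ iff ψ) implies (ψ implies φ)) implies ((ψ or ψ) or φ) = 1 implies 1/2 = 1/2
φ implies ψ = 0 implies 1/2 = 1
not ψ = not 1/2 = 1/2
(φ implies ψ) implies not ψ = 1 implies 1/2 = 1/2
(((φ iff ψ) implies (ψ implies φ)) implies ((ψ or ψ) or φ)) or ((φ implies ψ) implies not ψ) = 1/2 or 1/2 = 1/2
not φ = not 0 = 1
φ implies ψ = 0 implies 1/2 = 1
not φ implies (φ implies ψ) = 1 implies 1 = 1
not (not φ implies (φ implies ψ)) = not 1 = 0
((((φ iff ψ) implies (ψ implies φ)) implies ((ψ or ψ) or φ)) or ((φ implies ψ) implies not ψ)) or not (not φ implies (φ implies ψ)) = 1/2 or 0 = 1/2
No assignment yields a value below 1/2, so this is the minimum.

1/2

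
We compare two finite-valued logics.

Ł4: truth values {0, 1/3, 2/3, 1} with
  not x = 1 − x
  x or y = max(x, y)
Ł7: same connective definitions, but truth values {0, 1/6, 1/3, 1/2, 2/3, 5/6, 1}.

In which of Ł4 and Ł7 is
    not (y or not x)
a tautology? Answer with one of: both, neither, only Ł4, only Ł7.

neither

In Ł4: at x = 0, y = 0 the value is 0 — not a tautology.
In Ł7: at x = 0, y = 0 the value is 0 — not a tautology.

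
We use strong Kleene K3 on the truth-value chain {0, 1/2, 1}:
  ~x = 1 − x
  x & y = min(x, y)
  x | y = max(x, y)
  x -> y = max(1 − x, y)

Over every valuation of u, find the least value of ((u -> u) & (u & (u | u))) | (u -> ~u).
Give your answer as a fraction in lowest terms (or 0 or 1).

Take u = 1/2:
u -> u = 1/2 -> 1/2 = 1/2
u | u = 1/2 | 1/2 = 1/2
u & (u | u) = 1/2 & 1/2 = 1/2
(u -> u) & (u & (u | u)) = 1/2 & 1/2 = 1/2
~u = ~1/2 = 1/2
u -> ~u = 1/2 -> 1/2 = 1/2
((u -> u) & (u & (u | u))) | (u -> ~u) = 1/2 | 1/2 = 1/2
No assignment yields a value below 1/2, so this is the minimum.

1/2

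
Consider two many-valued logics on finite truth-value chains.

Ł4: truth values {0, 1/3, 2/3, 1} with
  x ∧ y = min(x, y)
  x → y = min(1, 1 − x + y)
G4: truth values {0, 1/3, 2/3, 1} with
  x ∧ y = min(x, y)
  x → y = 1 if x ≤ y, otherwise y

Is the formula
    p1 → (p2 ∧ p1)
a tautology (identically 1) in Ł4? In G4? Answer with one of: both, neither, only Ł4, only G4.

neither

In Ł4: at p1 = 1/3, p2 = 0 the value is 2/3 — not a tautology.
In G4: at p1 = 1/3, p2 = 0 the value is 0 — not a tautology.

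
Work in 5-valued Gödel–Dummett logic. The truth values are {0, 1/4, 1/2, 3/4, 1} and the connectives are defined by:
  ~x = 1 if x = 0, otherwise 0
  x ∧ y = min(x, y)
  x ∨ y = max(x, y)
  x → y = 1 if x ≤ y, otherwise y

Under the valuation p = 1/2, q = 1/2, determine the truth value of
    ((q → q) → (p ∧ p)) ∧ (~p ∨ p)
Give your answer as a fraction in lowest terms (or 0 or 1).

1/2

q → q = 1/2 → 1/2 = 1
p ∧ p = 1/2 ∧ 1/2 = 1/2
(q → q) → (p ∧ p) = 1 → 1/2 = 1/2
~p = ~1/2 = 0
~p ∨ p = 0 ∨ 1/2 = 1/2
((q → q) → (p ∧ p)) ∧ (~p ∨ p) = 1/2 ∧ 1/2 = 1/2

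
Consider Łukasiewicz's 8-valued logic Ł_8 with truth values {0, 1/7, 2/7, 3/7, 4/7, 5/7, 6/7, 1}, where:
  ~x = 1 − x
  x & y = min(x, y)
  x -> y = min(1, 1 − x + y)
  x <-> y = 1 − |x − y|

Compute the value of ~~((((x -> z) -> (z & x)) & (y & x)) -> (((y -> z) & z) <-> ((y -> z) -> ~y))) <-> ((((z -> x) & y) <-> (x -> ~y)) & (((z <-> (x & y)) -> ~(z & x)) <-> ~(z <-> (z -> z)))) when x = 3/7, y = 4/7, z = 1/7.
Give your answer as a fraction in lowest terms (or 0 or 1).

x -> z = 3/7 -> 1/7 = 5/7
z & x = 1/7 & 3/7 = 1/7
(x -> z) -> (z & x) = 5/7 -> 1/7 = 3/7
y & x = 4/7 & 3/7 = 3/7
((x -> z) -> (z & x)) & (y & x) = 3/7 & 3/7 = 3/7
y -> z = 4/7 -> 1/7 = 4/7
(y -> z) & z = 4/7 & 1/7 = 1/7
y -> z = 4/7 -> 1/7 = 4/7
~y = ~4/7 = 3/7
(y -> z) -> ~y = 4/7 -> 3/7 = 6/7
((y -> z) & z) <-> ((y -> z) -> ~y) = 1/7 <-> 6/7 = 2/7
(((x -> z) -> (z & x)) & (y & x)) -> (((y -> z) & z) <-> ((y -> z) -> ~y)) = 3/7 -> 2/7 = 6/7
~((((x -> z) -> (z & x)) & (y & x)) -> (((y -> z) & z) <-> ((y -> z) -> ~y))) = ~6/7 = 1/7
~~((((x -> z) -> (z & x)) & (y & x)) -> (((y -> z) & z) <-> ((y -> z) -> ~y))) = ~1/7 = 6/7
z -> x = 1/7 -> 3/7 = 1
(z -> x) & y = 1 & 4/7 = 4/7
~y = ~4/7 = 3/7
x -> ~y = 3/7 -> 3/7 = 1
((z -> x) & y) <-> (x -> ~y) = 4/7 <-> 1 = 4/7
x & y = 3/7 & 4/7 = 3/7
z <-> (x & y) = 1/7 <-> 3/7 = 5/7
z & x = 1/7 & 3/7 = 1/7
~(z & x) = ~1/7 = 6/7
(z <-> (x & y)) -> ~(z & x) = 5/7 -> 6/7 = 1
z -> z = 1/7 -> 1/7 = 1
z <-> (z -> z) = 1/7 <-> 1 = 1/7
~(z <-> (z -> z)) = ~1/7 = 6/7
((z <-> (x & y)) -> ~(z & x)) <-> ~(z <-> (z -> z)) = 1 <-> 6/7 = 6/7
(((z -> x) & y) <-> (x -> ~y)) & (((z <-> (x & y)) -> ~(z & x)) <-> ~(z <-> (z -> z))) = 4/7 & 6/7 = 4/7
~~((((x -> z) -> (z & x)) & (y & x)) -> (((y -> z) & z) <-> ((y -> z) -> ~y))) <-> ((((z -> x) & y) <-> (x -> ~y)) & (((z <-> (x & y)) -> ~(z & x)) <-> ~(z <-> (z -> z)))) = 6/7 <-> 4/7 = 5/7

5/7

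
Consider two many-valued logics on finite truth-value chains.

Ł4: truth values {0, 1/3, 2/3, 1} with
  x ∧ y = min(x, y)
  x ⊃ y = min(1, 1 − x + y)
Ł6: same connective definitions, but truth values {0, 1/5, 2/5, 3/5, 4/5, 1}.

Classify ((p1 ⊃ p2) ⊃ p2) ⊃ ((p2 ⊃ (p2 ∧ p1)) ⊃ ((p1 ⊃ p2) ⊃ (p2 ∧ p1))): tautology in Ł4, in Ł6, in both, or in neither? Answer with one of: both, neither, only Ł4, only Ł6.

In Ł4: every assignment gives 1 — tautology.
In Ł6: every assignment gives 1 — tautology.

both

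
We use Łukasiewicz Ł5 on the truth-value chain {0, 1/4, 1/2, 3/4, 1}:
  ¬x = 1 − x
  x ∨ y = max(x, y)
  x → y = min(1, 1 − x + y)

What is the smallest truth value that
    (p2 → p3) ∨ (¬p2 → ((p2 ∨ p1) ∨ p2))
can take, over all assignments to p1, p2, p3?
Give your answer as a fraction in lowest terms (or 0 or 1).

Take p1 = 0, p2 = 1/4, p3 = 0:
p2 → p3 = 1/4 → 0 = 3/4
¬p2 = ¬1/4 = 3/4
p2 ∨ p1 = 1/4 ∨ 0 = 1/4
(p2 ∨ p1) ∨ p2 = 1/4 ∨ 1/4 = 1/4
¬p2 → ((p2 ∨ p1) ∨ p2) = 3/4 → 1/4 = 1/2
(p2 → p3) ∨ (¬p2 → ((p2 ∨ p1) ∨ p2)) = 3/4 ∨ 1/2 = 3/4
No assignment yields a value below 3/4, so this is the minimum.

3/4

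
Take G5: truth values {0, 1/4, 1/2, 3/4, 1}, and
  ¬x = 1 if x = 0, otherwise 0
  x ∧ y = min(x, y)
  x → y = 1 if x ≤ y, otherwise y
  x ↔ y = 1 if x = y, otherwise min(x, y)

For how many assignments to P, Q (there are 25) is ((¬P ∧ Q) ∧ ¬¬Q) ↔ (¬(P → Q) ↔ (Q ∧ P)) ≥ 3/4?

22

value 1: 21 assignments (counts)
value 3/4: 1 assignment (counts)
value 1/2: 1 assignment
value 1/4: 1 assignment
value 0: 1 assignment
So 22 of the 25 assignments meet the threshold.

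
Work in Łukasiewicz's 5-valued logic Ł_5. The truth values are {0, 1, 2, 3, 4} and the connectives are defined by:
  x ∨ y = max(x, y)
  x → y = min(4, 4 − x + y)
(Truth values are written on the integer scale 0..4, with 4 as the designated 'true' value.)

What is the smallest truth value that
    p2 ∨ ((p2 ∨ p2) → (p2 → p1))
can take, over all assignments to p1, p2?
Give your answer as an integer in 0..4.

3

Take p1 = 0, p2 = 3:
p2 ∨ p2 = 3 ∨ 3 = 3
p2 → p1 = 3 → 0 = 1
(p2 ∨ p2) → (p2 → p1) = 3 → 1 = 2
p2 ∨ ((p2 ∨ p2) → (p2 → p1)) = 3 ∨ 2 = 3
No assignment yields a value below 3, so this is the minimum.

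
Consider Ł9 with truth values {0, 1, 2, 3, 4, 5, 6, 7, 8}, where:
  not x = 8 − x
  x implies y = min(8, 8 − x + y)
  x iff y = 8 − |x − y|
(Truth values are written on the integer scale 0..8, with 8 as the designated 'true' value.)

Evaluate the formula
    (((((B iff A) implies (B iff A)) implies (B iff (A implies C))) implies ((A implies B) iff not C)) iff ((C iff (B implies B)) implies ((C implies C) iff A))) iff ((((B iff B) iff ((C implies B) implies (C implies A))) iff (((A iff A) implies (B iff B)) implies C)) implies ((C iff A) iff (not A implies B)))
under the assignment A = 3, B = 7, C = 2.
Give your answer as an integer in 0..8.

B iff A = 7 iff 3 = 4
B iff A = 7 iff 3 = 4
(B iff A) implies (B iff A) = 4 implies 4 = 8
A implies C = 3 implies 2 = 7
B iff (A implies C) = 7 iff 7 = 8
((B iff A) implies (B iff A)) implies (B iff (A implies C)) = 8 implies 8 = 8
A implies B = 3 implies 7 = 8
not C = not 2 = 6
(A implies B) iff not C = 8 iff 6 = 6
(((B iff A) implies (B iff A)) implies (B iff (A implies C))) implies ((A implies B) iff not C) = 8 implies 6 = 6
B implies B = 7 implies 7 = 8
C iff (B implies B) = 2 iff 8 = 2
C implies C = 2 implies 2 = 8
(C implies C) iff A = 8 iff 3 = 3
(C iff (B implies B)) implies ((C implies C) iff A) = 2 implies 3 = 8
((((B iff A) implies (B iff A)) implies (B iff (A implies C))) implies ((A implies B) iff not C)) iff ((C iff (B implies B)) implies ((C implies C) iff A)) = 6 iff 8 = 6
B iff B = 7 iff 7 = 8
C implies B = 2 implies 7 = 8
C implies A = 2 implies 3 = 8
(C implies B) implies (C implies A) = 8 implies 8 = 8
(B iff B) iff ((C implies B) implies (C implies A)) = 8 iff 8 = 8
A iff A = 3 iff 3 = 8
B iff B = 7 iff 7 = 8
(A iff A) implies (B iff B) = 8 implies 8 = 8
((A iff A) implies (B iff B)) implies C = 8 implies 2 = 2
((B iff B) iff ((C implies B) implies (C implies A))) iff (((A iff A) implies (B iff B)) implies C) = 8 iff 2 = 2
C iff A = 2 iff 3 = 7
not A = not 3 = 5
not A implies B = 5 implies 7 = 8
(C iff A) iff (not A implies B) = 7 iff 8 = 7
(((B iff B) iff ((C implies B) implies (C implies A))) iff (((A iff A) implies (B iff B)) implies C)) implies ((C iff A) iff (not A implies B)) = 2 implies 7 = 8
(((((B iff A) implies (B iff A)) implies (B iff (A implies C))) implies ((A implies B) iff not C)) iff ((C iff (B implies B)) implies ((C implies C) iff A))) iff ((((B iff B) iff ((C implies B) implies (C implies A))) iff (((A iff A) implies (B iff B)) implies C)) implies ((C iff A) iff (not A implies B))) = 6 iff 8 = 6

6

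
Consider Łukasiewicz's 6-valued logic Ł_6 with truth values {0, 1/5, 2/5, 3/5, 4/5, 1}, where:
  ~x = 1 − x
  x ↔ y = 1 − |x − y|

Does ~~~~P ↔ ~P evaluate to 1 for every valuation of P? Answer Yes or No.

No

Counterexample: take P = 0.
~P = ~0 = 1
~~P = ~1 = 0
~~~P = ~0 = 1
~~~~P = ~1 = 0
~~~~P ↔ ~P = 0 ↔ 1 = 0
This gives 0 ≠ 1.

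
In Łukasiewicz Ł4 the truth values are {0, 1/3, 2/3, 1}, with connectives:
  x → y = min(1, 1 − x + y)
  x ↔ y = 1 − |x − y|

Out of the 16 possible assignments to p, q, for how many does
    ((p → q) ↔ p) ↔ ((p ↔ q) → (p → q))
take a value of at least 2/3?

p = 0, q = 0 ↦ 0  <
p = 0, q = 1/3 ↦ 0  <
p = 0, q = 2/3 ↦ 0  <
p = 0, q = 1 ↦ 0  <
p = 1/3, q = 0 ↦ 2/3  ≥
p = 1/3, q = 1/3 ↦ 1/3  <
p = 1/3, q = 2/3 ↦ 1/3  <
p = 1/3, q = 1 ↦ 1/3  <
p = 2/3, q = 0 ↦ 2/3  ≥
p = 2/3, q = 1/3 ↦ 1  ≥
p = 2/3, q = 2/3 ↦ 2/3  ≥
p = 2/3, q = 1 ↦ 2/3  ≥
p = 1, q = 0 ↦ 0  <
p = 1, q = 1/3 ↦ 1/3  <
p = 1, q = 2/3 ↦ 2/3  ≥
p = 1, q = 1 ↦ 1  ≥
So 7 of the 16 assignments meet the threshold.

7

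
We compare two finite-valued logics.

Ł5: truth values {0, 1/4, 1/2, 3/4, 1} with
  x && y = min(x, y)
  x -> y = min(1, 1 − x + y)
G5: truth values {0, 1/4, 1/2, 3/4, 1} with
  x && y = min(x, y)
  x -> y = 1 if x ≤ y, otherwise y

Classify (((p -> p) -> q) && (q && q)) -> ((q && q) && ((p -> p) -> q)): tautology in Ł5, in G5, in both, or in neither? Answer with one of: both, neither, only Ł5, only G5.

In Ł5: every assignment gives 1 — tautology.
In G5: every assignment gives 1 — tautology.

both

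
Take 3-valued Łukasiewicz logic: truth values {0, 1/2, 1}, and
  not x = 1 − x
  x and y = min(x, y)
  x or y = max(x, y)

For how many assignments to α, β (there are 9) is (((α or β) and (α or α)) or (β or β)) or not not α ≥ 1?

α = 0, β = 0 ↦ 0  <
α = 0, β = 1/2 ↦ 1/2  <
α = 0, β = 1 ↦ 1  ≥
α = 1/2, β = 0 ↦ 1/2  <
α = 1/2, β = 1/2 ↦ 1/2  <
α = 1/2, β = 1 ↦ 1  ≥
α = 1, β = 0 ↦ 1  ≥
α = 1, β = 1/2 ↦ 1  ≥
α = 1, β = 1 ↦ 1  ≥
So 5 of the 9 assignments meet the threshold.

5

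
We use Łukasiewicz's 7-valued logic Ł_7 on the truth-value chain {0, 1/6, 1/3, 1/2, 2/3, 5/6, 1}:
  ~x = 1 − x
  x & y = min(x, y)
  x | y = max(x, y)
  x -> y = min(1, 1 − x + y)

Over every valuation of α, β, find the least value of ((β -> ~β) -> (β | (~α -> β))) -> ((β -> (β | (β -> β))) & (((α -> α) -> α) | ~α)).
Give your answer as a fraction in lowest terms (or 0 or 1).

1/2

Take α = 1/2, β = 1/2:
~β = ~1/2 = 1/2
β -> ~β = 1/2 -> 1/2 = 1
~α = ~1/2 = 1/2
~α -> β = 1/2 -> 1/2 = 1
β | (~α -> β) = 1/2 | 1 = 1
(β -> ~β) -> (β | (~α -> β)) = 1 -> 1 = 1
β -> β = 1/2 -> 1/2 = 1
β | (β -> β) = 1/2 | 1 = 1
β -> (β | (β -> β)) = 1/2 -> 1 = 1
α -> α = 1/2 -> 1/2 = 1
(α -> α) -> α = 1 -> 1/2 = 1/2
~α = ~1/2 = 1/2
((α -> α) -> α) | ~α = 1/2 | 1/2 = 1/2
(β -> (β | (β -> β))) & (((α -> α) -> α) | ~α) = 1 & 1/2 = 1/2
((β -> ~β) -> (β | (~α -> β))) -> ((β -> (β | (β -> β))) & (((α -> α) -> α) | ~α)) = 1 -> 1/2 = 1/2
No assignment yields a value below 1/2, so this is the minimum.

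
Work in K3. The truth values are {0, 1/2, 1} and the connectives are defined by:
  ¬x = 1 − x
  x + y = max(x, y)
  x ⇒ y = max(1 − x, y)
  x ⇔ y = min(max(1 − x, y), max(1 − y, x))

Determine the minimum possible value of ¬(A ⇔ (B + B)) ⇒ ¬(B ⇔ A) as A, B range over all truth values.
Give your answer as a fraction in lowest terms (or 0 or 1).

1/2

Take A = 0, B = 1/2:
B + B = 1/2 + 1/2 = 1/2
A ⇔ (B + B) = 0 ⇔ 1/2 = 1/2
¬(A ⇔ (B + B)) = ¬1/2 = 1/2
B ⇔ A = 1/2 ⇔ 0 = 1/2
¬(B ⇔ A) = ¬1/2 = 1/2
¬(A ⇔ (B + B)) ⇒ ¬(B ⇔ A) = 1/2 ⇒ 1/2 = 1/2
No assignment yields a value below 1/2, so this is the minimum.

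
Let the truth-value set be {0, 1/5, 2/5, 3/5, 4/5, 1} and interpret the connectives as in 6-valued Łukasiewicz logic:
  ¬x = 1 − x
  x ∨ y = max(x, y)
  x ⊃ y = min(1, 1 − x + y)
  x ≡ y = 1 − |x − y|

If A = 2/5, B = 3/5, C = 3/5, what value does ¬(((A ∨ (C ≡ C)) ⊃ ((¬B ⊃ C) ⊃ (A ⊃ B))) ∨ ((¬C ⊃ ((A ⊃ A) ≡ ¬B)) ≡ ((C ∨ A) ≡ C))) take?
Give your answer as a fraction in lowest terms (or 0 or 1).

0

C ≡ C = 3/5 ≡ 3/5 = 1
A ∨ (C ≡ C) = 2/5 ∨ 1 = 1
¬B = ¬3/5 = 2/5
¬B ⊃ C = 2/5 ⊃ 3/5 = 1
A ⊃ B = 2/5 ⊃ 3/5 = 1
(¬B ⊃ C) ⊃ (A ⊃ B) = 1 ⊃ 1 = 1
(A ∨ (C ≡ C)) ⊃ ((¬B ⊃ C) ⊃ (A ⊃ B)) = 1 ⊃ 1 = 1
¬C = ¬3/5 = 2/5
A ⊃ A = 2/5 ⊃ 2/5 = 1
¬B = ¬3/5 = 2/5
(A ⊃ A) ≡ ¬B = 1 ≡ 2/5 = 2/5
¬C ⊃ ((A ⊃ A) ≡ ¬B) = 2/5 ⊃ 2/5 = 1
C ∨ A = 3/5 ∨ 2/5 = 3/5
(C ∨ A) ≡ C = 3/5 ≡ 3/5 = 1
(¬C ⊃ ((A ⊃ A) ≡ ¬B)) ≡ ((C ∨ A) ≡ C) = 1 ≡ 1 = 1
((A ∨ (C ≡ C)) ⊃ ((¬B ⊃ C) ⊃ (A ⊃ B))) ∨ ((¬C ⊃ ((A ⊃ A) ≡ ¬B)) ≡ ((C ∨ A) ≡ C)) = 1 ∨ 1 = 1
¬(((A ∨ (C ≡ C)) ⊃ ((¬B ⊃ C) ⊃ (A ⊃ B))) ∨ ((¬C ⊃ ((A ⊃ A) ≡ ¬B)) ≡ ((C ∨ A) ≡ C))) = ¬1 = 0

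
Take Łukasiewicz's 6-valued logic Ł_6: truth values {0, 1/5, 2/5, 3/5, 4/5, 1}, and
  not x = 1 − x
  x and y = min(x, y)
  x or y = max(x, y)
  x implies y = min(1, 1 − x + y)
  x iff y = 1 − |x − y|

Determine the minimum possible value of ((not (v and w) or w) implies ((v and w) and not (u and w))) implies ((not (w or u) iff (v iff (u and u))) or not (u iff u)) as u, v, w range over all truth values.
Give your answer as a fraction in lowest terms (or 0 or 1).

Take u = 1, v = 1, w = 2/5:
v and w = 1 and 2/5 = 2/5
not (v and w) = not 2/5 = 3/5
not (v and w) or w = 3/5 or 2/5 = 3/5
v and w = 1 and 2/5 = 2/5
u and w = 1 and 2/5 = 2/5
not (u and w) = not 2/5 = 3/5
(v and w) and not (u and w) = 2/5 and 3/5 = 2/5
(not (v and w) or w) implies ((v and w) and not (u and w)) = 3/5 implies 2/5 = 4/5
w or u = 2/5 or 1 = 1
not (w or u) = not 1 = 0
u and u = 1 and 1 = 1
v iff (u and u) = 1 iff 1 = 1
not (w or u) iff (v iff (u and u)) = 0 iff 1 = 0
u iff u = 1 iff 1 = 1
not (u iff u) = not 1 = 0
(not (w or u) iff (v iff (u and u))) or not (u iff u) = 0 or 0 = 0
((not (v and w) or w) implies ((v and w) and not (u and w))) implies ((not (w or u) iff (v iff (u and u))) or not (u iff u)) = 4/5 implies 0 = 1/5
No assignment yields a value below 1/5, so this is the minimum.

1/5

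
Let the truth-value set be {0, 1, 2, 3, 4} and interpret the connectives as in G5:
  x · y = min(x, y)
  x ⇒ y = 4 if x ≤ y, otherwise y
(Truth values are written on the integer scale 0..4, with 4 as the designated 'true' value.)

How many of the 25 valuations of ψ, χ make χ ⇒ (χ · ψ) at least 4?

value 4: 15 assignments (counts)
value 3: 1 assignment
value 2: 2 assignments
value 1: 3 assignments
value 0: 4 assignments
So 15 of the 25 assignments meet the threshold.

15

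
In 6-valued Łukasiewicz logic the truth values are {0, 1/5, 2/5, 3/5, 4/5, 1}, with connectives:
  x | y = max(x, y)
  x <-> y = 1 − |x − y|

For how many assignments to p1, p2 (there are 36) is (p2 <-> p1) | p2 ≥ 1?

value 1: 11 assignments (counts)
value 4/5: 12 assignments
value 3/5: 7 assignments
value 2/5: 3 assignments
value 1/5: 2 assignments
value 0: 1 assignment
So 11 of the 36 assignments meet the threshold.

11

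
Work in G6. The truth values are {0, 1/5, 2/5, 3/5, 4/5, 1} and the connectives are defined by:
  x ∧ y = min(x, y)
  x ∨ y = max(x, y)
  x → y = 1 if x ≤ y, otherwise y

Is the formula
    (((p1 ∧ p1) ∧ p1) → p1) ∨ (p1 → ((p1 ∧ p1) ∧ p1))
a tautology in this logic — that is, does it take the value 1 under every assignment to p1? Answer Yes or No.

Yes

p1 = 0 ↦ 1
p1 = 1/5 ↦ 1
p1 = 2/5 ↦ 1
p1 = 3/5 ↦ 1
p1 = 4/5 ↦ 1
p1 = 1 ↦ 1
Every assignment gives a value ≥ 1.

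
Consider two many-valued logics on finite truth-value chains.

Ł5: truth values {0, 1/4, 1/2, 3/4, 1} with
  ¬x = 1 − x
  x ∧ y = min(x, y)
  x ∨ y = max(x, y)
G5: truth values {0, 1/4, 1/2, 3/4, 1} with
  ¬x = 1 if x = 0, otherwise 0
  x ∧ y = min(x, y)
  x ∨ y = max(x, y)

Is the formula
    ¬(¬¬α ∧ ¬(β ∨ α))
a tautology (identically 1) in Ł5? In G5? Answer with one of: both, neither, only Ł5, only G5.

In Ł5: at α = 1/4, β = 0 the value is 3/4 — not a tautology.
In G5: every assignment gives 1 — tautology.

only G5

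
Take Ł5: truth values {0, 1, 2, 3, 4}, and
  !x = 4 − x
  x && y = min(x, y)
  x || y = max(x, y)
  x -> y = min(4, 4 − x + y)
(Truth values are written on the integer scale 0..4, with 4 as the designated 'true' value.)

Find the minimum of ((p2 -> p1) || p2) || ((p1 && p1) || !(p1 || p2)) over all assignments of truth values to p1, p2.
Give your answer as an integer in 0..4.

Take p1 = 0, p2 = 2:
p2 -> p1 = 2 -> 0 = 2
(p2 -> p1) || p2 = 2 || 2 = 2
p1 && p1 = 0 && 0 = 0
p1 || p2 = 0 || 2 = 2
!(p1 || p2) = !2 = 2
(p1 && p1) || !(p1 || p2) = 0 || 2 = 2
((p2 -> p1) || p2) || ((p1 && p1) || !(p1 || p2)) = 2 || 2 = 2
No assignment yields a value below 2, so this is the minimum.

2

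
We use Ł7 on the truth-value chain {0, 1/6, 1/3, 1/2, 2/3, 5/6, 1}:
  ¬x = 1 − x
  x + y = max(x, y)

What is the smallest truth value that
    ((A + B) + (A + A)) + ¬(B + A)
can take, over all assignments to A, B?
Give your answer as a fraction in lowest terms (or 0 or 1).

1/2

Take A = 0, B = 1/2:
A + B = 0 + 1/2 = 1/2
A + A = 0 + 0 = 0
(A + B) + (A + A) = 1/2 + 0 = 1/2
B + A = 1/2 + 0 = 1/2
¬(B + A) = ¬1/2 = 1/2
((A + B) + (A + A)) + ¬(B + A) = 1/2 + 1/2 = 1/2
No assignment yields a value below 1/2, so this is the minimum.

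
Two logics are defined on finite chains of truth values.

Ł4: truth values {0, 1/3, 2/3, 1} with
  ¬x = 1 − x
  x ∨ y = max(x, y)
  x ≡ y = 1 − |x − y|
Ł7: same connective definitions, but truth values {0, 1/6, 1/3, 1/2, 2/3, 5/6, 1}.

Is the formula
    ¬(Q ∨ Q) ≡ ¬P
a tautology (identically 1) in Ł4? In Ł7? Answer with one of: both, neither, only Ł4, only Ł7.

In Ł4: at P = 0, Q = 1/3 the value is 2/3 — not a tautology.
In Ł7: at P = 0, Q = 1/6 the value is 5/6 — not a tautology.

neither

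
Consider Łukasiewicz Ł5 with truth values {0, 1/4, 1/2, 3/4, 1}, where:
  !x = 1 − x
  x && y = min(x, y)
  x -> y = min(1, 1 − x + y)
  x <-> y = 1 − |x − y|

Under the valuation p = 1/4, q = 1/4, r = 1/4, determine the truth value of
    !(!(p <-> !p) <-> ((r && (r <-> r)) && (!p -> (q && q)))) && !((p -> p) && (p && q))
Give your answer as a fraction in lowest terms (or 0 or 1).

1/4

!p = !1/4 = 3/4
p <-> !p = 1/4 <-> 3/4 = 1/2
!(p <-> !p) = !1/2 = 1/2
r <-> r = 1/4 <-> 1/4 = 1
r && (r <-> r) = 1/4 && 1 = 1/4
!p = !1/4 = 3/4
q && q = 1/4 && 1/4 = 1/4
!p -> (q && q) = 3/4 -> 1/4 = 1/2
(r && (r <-> r)) && (!p -> (q && q)) = 1/4 && 1/2 = 1/4
!(p <-> !p) <-> ((r && (r <-> r)) && (!p -> (q && q))) = 1/2 <-> 1/4 = 3/4
!(!(p <-> !p) <-> ((r && (r <-> r)) && (!p -> (q && q)))) = !3/4 = 1/4
p -> p = 1/4 -> 1/4 = 1
p && q = 1/4 && 1/4 = 1/4
(p -> p) && (p && q) = 1 && 1/4 = 1/4
!((p -> p) && (p && q)) = !1/4 = 3/4
!(!(p <-> !p) <-> ((r && (r <-> r)) && (!p -> (q && q)))) && !((p -> p) && (p && q)) = 1/4 && 3/4 = 1/4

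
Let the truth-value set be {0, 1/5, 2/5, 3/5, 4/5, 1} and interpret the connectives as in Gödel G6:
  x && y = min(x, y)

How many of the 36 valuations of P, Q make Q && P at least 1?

value 1: 1 assignment (counts)
value 4/5: 3 assignments
value 3/5: 5 assignments
value 2/5: 7 assignments
value 1/5: 9 assignments
value 0: 11 assignments
So 1 of the 36 assignments meets the threshold.

1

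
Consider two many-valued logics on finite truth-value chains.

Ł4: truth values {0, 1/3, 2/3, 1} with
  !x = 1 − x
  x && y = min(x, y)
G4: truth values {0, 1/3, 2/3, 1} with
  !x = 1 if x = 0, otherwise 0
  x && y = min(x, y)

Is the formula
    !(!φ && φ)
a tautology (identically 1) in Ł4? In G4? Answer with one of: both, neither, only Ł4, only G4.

In Ł4: at φ = 1/3 the value is 2/3 — not a tautology.
In G4: every assignment gives 1 — tautology.

only G4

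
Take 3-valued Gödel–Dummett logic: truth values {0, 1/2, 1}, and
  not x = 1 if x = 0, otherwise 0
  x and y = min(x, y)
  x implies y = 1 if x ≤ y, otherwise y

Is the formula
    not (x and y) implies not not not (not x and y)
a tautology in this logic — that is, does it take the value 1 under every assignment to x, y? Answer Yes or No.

No

Counterexample: take x = 0, y = 1/2.
x and y = 0 and 1/2 = 0
not (x and y) = not 0 = 1
not x = not 0 = 1
not x and y = 1 and 1/2 = 1/2
not (not x and y) = not 1/2 = 0
not not (not x and y) = not 0 = 1
not not not (not x and y) = not 1 = 0
not (x and y) implies not not not (not x and y) = 1 implies 0 = 0
This gives 0 ≠ 1.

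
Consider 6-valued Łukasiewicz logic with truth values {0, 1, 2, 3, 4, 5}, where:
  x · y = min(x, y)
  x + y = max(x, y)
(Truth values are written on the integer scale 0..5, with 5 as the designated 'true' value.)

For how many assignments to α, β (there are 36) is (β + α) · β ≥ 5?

value 5: 6 assignments (counts)
value 4: 6 assignments
value 3: 6 assignments
value 2: 6 assignments
value 1: 6 assignments
value 0: 6 assignments
So 6 of the 36 assignments meet the threshold.

6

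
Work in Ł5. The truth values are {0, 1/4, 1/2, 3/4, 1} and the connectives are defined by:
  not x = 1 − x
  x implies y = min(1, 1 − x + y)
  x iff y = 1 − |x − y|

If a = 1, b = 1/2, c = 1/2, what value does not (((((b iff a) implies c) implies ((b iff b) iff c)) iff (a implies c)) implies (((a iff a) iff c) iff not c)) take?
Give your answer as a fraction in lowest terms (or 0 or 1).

0

b iff a = 1/2 iff 1 = 1/2
(b iff a) implies c = 1/2 implies 1/2 = 1
b iff b = 1/2 iff 1/2 = 1
(b iff b) iff c = 1 iff 1/2 = 1/2
((b iff a) implies c) implies ((b iff b) iff c) = 1 implies 1/2 = 1/2
a implies c = 1 implies 1/2 = 1/2
(((b iff a) implies c) implies ((b iff b) iff c)) iff (a implies c) = 1/2 iff 1/2 = 1
a iff a = 1 iff 1 = 1
(a iff a) iff c = 1 iff 1/2 = 1/2
not c = not 1/2 = 1/2
((a iff a) iff c) iff not c = 1/2 iff 1/2 = 1
((((b iff a) implies c) implies ((b iff b) iff c)) iff (a implies c)) implies (((a iff a) iff c) iff not c) = 1 implies 1 = 1
not (((((b iff a) implies c) implies ((b iff b) iff c)) iff (a implies c)) implies (((a iff a) iff c) iff not c)) = not 1 = 0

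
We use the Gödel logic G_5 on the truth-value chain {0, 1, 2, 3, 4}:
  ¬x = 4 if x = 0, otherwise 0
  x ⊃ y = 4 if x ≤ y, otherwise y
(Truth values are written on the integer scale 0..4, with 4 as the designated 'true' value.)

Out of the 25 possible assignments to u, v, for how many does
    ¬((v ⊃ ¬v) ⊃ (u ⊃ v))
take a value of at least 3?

value 4: 4 assignments (counts)
value 0: 21 assignments
So 4 of the 25 assignments meet the threshold.

4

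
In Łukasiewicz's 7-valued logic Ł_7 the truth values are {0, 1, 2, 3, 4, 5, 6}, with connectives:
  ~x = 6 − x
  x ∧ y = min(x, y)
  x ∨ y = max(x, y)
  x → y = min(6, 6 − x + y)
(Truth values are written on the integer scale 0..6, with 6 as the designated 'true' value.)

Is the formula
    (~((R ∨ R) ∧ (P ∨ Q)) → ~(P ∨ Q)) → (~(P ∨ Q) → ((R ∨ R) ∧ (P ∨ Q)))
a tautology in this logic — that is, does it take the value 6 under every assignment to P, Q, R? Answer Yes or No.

No

Counterexample: take P = 0, Q = 0, R = 0.
R ∨ R = 0 ∨ 0 = 0
P ∨ Q = 0 ∨ 0 = 0
(R ∨ R) ∧ (P ∨ Q) = 0 ∧ 0 = 0
~((R ∨ R) ∧ (P ∨ Q)) = ~0 = 6
P ∨ Q = 0 ∨ 0 = 0
~(P ∨ Q) = ~0 = 6
~((R ∨ R) ∧ (P ∨ Q)) → ~(P ∨ Q) = 6 → 6 = 6
P ∨ Q = 0 ∨ 0 = 0
~(P ∨ Q) = ~0 = 6
R ∨ R = 0 ∨ 0 = 0
P ∨ Q = 0 ∨ 0 = 0
(R ∨ R) ∧ (P ∨ Q) = 0 ∧ 0 = 0
~(P ∨ Q) → ((R ∨ R) ∧ (P ∨ Q)) = 6 → 0 = 0
(~((R ∨ R) ∧ (P ∨ Q)) → ~(P ∨ Q)) → (~(P ∨ Q) → ((R ∨ R) ∧ (P ∨ Q))) = 6 → 0 = 0
This gives 0 ≠ 6.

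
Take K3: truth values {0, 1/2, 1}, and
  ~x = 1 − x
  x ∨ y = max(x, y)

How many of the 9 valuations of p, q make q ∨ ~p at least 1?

5

p = 0, q = 0 ↦ 1  ≥
p = 0, q = 1/2 ↦ 1  ≥
p = 0, q = 1 ↦ 1  ≥
p = 1/2, q = 0 ↦ 1/2  <
p = 1/2, q = 1/2 ↦ 1/2  <
p = 1/2, q = 1 ↦ 1  ≥
p = 1, q = 0 ↦ 0  <
p = 1, q = 1/2 ↦ 1/2  <
p = 1, q = 1 ↦ 1  ≥
So 5 of the 9 assignments meet the threshold.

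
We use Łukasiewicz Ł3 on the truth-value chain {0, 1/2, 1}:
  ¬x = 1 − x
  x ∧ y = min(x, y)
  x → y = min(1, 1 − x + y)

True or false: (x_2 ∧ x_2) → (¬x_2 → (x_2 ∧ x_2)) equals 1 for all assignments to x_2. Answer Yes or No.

Yes

x_2 = 0 ↦ 1
x_2 = 1/2 ↦ 1
x_2 = 1 ↦ 1
Every assignment gives a value ≥ 1.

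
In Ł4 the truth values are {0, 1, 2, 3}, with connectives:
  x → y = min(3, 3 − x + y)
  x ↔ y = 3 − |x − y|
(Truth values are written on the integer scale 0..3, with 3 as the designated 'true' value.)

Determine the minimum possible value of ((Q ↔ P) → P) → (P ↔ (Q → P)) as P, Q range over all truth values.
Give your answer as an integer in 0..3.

Take P = 1, Q = 0:
Q ↔ P = 0 ↔ 1 = 2
(Q ↔ P) → P = 2 → 1 = 2
Q → P = 0 → 1 = 3
P ↔ (Q → P) = 1 ↔ 3 = 1
((Q ↔ P) → P) → (P ↔ (Q → P)) = 2 → 1 = 2
No assignment yields a value below 2, so this is the minimum.

2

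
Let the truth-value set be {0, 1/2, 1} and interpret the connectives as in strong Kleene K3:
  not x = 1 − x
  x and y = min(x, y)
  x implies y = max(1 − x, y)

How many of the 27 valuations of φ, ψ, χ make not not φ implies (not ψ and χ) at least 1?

value 1: 11 assignments (counts)
value 1/2: 11 assignments
value 0: 5 assignments
So 11 of the 27 assignments meet the threshold.

11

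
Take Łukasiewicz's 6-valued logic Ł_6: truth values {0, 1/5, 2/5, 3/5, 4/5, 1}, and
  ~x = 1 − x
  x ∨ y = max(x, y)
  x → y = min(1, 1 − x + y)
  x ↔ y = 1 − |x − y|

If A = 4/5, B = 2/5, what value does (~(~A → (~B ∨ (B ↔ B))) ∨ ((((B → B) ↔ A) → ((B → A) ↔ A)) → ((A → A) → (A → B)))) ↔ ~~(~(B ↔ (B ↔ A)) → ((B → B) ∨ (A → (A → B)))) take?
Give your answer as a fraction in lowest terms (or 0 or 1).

~A = ~4/5 = 1/5
~B = ~2/5 = 3/5
B ↔ B = 2/5 ↔ 2/5 = 1
~B ∨ (B ↔ B) = 3/5 ∨ 1 = 1
~A → (~B ∨ (B ↔ B)) = 1/5 → 1 = 1
~(~A → (~B ∨ (B ↔ B))) = ~1 = 0
B → B = 2/5 → 2/5 = 1
(B → B) ↔ A = 1 ↔ 4/5 = 4/5
B → A = 2/5 → 4/5 = 1
(B → A) ↔ A = 1 ↔ 4/5 = 4/5
((B → B) ↔ A) → ((B → A) ↔ A) = 4/5 → 4/5 = 1
A → A = 4/5 → 4/5 = 1
A → B = 4/5 → 2/5 = 3/5
(A → A) → (A → B) = 1 → 3/5 = 3/5
(((B → B) ↔ A) → ((B → A) ↔ A)) → ((A → A) → (A → B)) = 1 → 3/5 = 3/5
~(~A → (~B ∨ (B ↔ B))) ∨ ((((B → B) ↔ A) → ((B → A) ↔ A)) → ((A → A) → (A → B))) = 0 ∨ 3/5 = 3/5
B ↔ A = 2/5 ↔ 4/5 = 3/5
B ↔ (B ↔ A) = 2/5 ↔ 3/5 = 4/5
~(B ↔ (B ↔ A)) = ~4/5 = 1/5
B → B = 2/5 → 2/5 = 1
A → B = 4/5 → 2/5 = 3/5
A → (A → B) = 4/5 → 3/5 = 4/5
(B → B) ∨ (A → (A → B)) = 1 ∨ 4/5 = 1
~(B ↔ (B ↔ A)) → ((B → B) ∨ (A → (A → B))) = 1/5 → 1 = 1
~(~(B ↔ (B ↔ A)) → ((B → B) ∨ (A → (A → B)))) = ~1 = 0
~~(~(B ↔ (B ↔ A)) → ((B → B) ∨ (A → (A → B)))) = ~0 = 1
(~(~A → (~B ∨ (B ↔ B))) ∨ ((((B → B) ↔ A) → ((B → A) ↔ A)) → ((A → A) → (A → B)))) ↔ ~~(~(B ↔ (B ↔ A)) → ((B → B) ∨ (A → (A → B)))) = 3/5 ↔ 1 = 3/5

3/5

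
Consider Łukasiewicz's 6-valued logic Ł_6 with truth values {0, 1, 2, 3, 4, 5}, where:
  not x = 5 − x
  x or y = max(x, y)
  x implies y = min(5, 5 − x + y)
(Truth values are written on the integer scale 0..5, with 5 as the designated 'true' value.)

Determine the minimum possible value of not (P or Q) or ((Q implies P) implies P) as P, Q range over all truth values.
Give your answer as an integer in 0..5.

3

Take P = 0, Q = 2:
P or Q = 0 or 2 = 2
not (P or Q) = not 2 = 3
Q implies P = 2 implies 0 = 3
(Q implies P) implies P = 3 implies 0 = 2
not (P or Q) or ((Q implies P) implies P) = 3 or 2 = 3
No assignment yields a value below 3, so this is the minimum.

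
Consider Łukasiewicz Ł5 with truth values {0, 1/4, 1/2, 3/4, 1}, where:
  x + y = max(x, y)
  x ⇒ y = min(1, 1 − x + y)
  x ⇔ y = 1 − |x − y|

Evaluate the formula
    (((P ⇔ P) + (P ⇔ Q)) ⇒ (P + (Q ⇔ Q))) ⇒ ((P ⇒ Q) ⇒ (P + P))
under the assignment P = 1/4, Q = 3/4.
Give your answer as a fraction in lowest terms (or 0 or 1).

P ⇔ P = 1/4 ⇔ 1/4 = 1
P ⇔ Q = 1/4 ⇔ 3/4 = 1/2
(P ⇔ P) + (P ⇔ Q) = 1 + 1/2 = 1
Q ⇔ Q = 3/4 ⇔ 3/4 = 1
P + (Q ⇔ Q) = 1/4 + 1 = 1
((P ⇔ P) + (P ⇔ Q)) ⇒ (P + (Q ⇔ Q)) = 1 ⇒ 1 = 1
P ⇒ Q = 1/4 ⇒ 3/4 = 1
P + P = 1/4 + 1/4 = 1/4
(P ⇒ Q) ⇒ (P + P) = 1 ⇒ 1/4 = 1/4
(((P ⇔ P) + (P ⇔ Q)) ⇒ (P + (Q ⇔ Q))) ⇒ ((P ⇒ Q) ⇒ (P + P)) = 1 ⇒ 1/4 = 1/4

1/4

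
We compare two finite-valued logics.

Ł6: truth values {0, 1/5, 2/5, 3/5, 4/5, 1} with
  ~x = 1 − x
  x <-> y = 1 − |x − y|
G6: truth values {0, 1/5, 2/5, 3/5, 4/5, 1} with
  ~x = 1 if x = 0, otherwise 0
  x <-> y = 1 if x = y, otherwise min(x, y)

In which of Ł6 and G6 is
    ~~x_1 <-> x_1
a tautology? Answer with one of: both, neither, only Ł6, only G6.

In Ł6: every assignment gives 1 — tautology.
In G6: at x_1 = 1/5 the value is 1/5 — not a tautology.

only Ł6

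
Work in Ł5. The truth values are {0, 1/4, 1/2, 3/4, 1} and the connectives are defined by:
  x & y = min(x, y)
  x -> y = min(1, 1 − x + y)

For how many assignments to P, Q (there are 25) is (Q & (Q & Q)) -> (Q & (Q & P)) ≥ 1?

15

value 1: 15 assignments (counts)
value 3/4: 4 assignments
value 1/2: 3 assignments
value 1/4: 2 assignments
value 0: 1 assignment
So 15 of the 25 assignments meet the threshold.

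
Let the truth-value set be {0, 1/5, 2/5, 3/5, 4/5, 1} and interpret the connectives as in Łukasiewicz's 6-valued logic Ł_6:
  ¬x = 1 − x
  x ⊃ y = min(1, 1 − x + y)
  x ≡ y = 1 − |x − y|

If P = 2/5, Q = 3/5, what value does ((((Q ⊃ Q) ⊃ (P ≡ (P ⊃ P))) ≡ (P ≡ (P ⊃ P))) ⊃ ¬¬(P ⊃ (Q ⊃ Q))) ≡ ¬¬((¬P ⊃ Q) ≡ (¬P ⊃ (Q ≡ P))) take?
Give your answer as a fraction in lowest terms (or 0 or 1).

Q ⊃ Q = 3/5 ⊃ 3/5 = 1
P ⊃ P = 2/5 ⊃ 2/5 = 1
P ≡ (P ⊃ P) = 2/5 ≡ 1 = 2/5
(Q ⊃ Q) ⊃ (P ≡ (P ⊃ P)) = 1 ⊃ 2/5 = 2/5
P ⊃ P = 2/5 ⊃ 2/5 = 1
P ≡ (P ⊃ P) = 2/5 ≡ 1 = 2/5
((Q ⊃ Q) ⊃ (P ≡ (P ⊃ P))) ≡ (P ≡ (P ⊃ P)) = 2/5 ≡ 2/5 = 1
Q ⊃ Q = 3/5 ⊃ 3/5 = 1
P ⊃ (Q ⊃ Q) = 2/5 ⊃ 1 = 1
¬(P ⊃ (Q ⊃ Q)) = ¬1 = 0
¬¬(P ⊃ (Q ⊃ Q)) = ¬0 = 1
(((Q ⊃ Q) ⊃ (P ≡ (P ⊃ P))) ≡ (P ≡ (P ⊃ P))) ⊃ ¬¬(P ⊃ (Q ⊃ Q)) = 1 ⊃ 1 = 1
¬P = ¬2/5 = 3/5
¬P ⊃ Q = 3/5 ⊃ 3/5 = 1
¬P = ¬2/5 = 3/5
Q ≡ P = 3/5 ≡ 2/5 = 4/5
¬P ⊃ (Q ≡ P) = 3/5 ⊃ 4/5 = 1
(¬P ⊃ Q) ≡ (¬P ⊃ (Q ≡ P)) = 1 ≡ 1 = 1
¬((¬P ⊃ Q) ≡ (¬P ⊃ (Q ≡ P))) = ¬1 = 0
¬¬((¬P ⊃ Q) ≡ (¬P ⊃ (Q ≡ P))) = ¬0 = 1
((((Q ⊃ Q) ⊃ (P ≡ (P ⊃ P))) ≡ (P ≡ (P ⊃ P))) ⊃ ¬¬(P ⊃ (Q ⊃ Q))) ≡ ¬¬((¬P ⊃ Q) ≡ (¬P ⊃ (Q ≡ P))) = 1 ≡ 1 = 1

1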